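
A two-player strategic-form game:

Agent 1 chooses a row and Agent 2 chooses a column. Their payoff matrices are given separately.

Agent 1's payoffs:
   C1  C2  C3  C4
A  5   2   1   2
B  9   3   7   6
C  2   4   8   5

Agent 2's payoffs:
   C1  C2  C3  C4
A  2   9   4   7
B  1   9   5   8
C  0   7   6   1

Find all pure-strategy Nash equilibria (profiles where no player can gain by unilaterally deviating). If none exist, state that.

(A, C1): Agent 1 can switch to B (5 → 9). Not NE.
(A, C2): Agent 1 can switch to B (2 → 3). Not NE.
(A, C3): Agent 1 can switch to B (1 → 7). Not NE.
(A, C4): Agent 1 can switch to B (2 → 6). Not NE.
(B, C1): Agent 2 can switch to C2 (1 → 9). Not NE.
(B, C2): Agent 1 can switch to C (3 → 4). Not NE.
(B, C3): Agent 1 can switch to C (7 → 8). Not NE.
(B, C4): Agent 2 can switch to C2 (8 → 9). Not NE.
(C, C2): Agent 1 gets 4, best alternative 3; Agent 2 gets 7, best alternative 6. No profitable deviation — NE.
(The remaining 3 profiles each have a profitable deviation by the same check.)

The unique pure-strategy Nash equilibrium is (C, C2).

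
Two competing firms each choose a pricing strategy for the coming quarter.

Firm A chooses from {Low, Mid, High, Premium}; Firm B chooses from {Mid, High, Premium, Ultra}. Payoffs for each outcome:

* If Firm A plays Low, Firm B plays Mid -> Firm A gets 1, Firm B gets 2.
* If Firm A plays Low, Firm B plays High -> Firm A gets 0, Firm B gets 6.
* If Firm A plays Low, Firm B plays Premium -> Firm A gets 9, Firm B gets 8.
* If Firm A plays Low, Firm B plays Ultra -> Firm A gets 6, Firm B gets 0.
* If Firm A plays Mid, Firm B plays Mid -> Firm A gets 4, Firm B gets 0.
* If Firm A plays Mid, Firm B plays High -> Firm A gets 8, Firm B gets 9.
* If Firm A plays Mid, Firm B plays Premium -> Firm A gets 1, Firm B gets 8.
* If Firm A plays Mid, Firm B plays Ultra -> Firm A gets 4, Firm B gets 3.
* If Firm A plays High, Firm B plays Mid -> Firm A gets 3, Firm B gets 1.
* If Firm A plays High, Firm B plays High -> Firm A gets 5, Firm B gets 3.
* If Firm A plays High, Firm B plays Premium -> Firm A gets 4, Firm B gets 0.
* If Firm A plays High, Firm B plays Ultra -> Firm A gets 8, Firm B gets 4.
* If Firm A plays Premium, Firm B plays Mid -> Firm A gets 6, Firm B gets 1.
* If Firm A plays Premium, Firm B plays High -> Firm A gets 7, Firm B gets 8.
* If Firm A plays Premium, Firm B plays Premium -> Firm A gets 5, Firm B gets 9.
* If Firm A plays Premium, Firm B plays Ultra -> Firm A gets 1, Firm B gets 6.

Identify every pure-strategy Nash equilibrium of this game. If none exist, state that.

Firm A against Mid: payoffs 1, 4, 3, 6 → best response Premium.
Firm A against High: payoffs 0, 8, 5, 7 → best response Mid.
Firm A against Premium: payoffs 9, 1, 4, 5 → best response Low.
Firm A against Ultra: payoffs 6, 4, 8, 1 → best response High.
Firm B against Low: payoffs 2, 6, 8, 0 → best response Premium.
Firm B against Mid: payoffs 0, 9, 8, 3 → best response High.
Firm B against High: payoffs 1, 3, 0, 4 → best response Ultra.
Firm B against Premium: payoffs 1, 8, 9, 6 → best response Premium.
Mutual best responses: (Low, Premium); (Mid, High); (High, Ultra).

The pure Nash equilibria are (Low, Premium) and (Mid, High) and (High, Ultra).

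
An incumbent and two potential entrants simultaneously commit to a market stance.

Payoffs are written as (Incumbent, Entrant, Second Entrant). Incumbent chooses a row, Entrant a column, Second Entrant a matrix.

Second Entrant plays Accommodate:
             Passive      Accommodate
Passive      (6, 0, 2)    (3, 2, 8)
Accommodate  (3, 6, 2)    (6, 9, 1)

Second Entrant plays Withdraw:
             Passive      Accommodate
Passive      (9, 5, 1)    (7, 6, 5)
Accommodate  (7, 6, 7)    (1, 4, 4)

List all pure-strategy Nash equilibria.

No pure-strategy Nash equilibrium.

Incumbent against (Passive, Accommodate): payoffs 6, 3 → best response Passive.
Incumbent against (Passive, Withdraw): payoffs 9, 7 → best response Passive.
Incumbent against (Accommodate, Accommodate): payoffs 3, 6 → best response Accommodate.
Incumbent against (Accommodate, Withdraw): payoffs 7, 1 → best response Passive.
Entrant against (Passive, Accommodate): payoffs 0, 2 → best response Accommodate.
Entrant against (Passive, Withdraw): payoffs 5, 6 → best response Accommodate.
Entrant against (Accommodate, Accommodate): payoffs 6, 9 → best response Accommodate.
Entrant against (Accommodate, Withdraw): payoffs 6, 4 → best response Passive.
Second Entrant against (Passive, Passive): payoffs 2, 1 → best response Accommodate.
Second Entrant against (Passive, Accommodate): payoffs 8, 5 → best response Accommodate.
Second Entrant against (Accommodate, Passive): payoffs 2, 7 → best response Withdraw.
Second Entrant against (Accommodate, Accommodate): payoffs 1, 4 → best response Withdraw.
No profile is a mutual best response for all players.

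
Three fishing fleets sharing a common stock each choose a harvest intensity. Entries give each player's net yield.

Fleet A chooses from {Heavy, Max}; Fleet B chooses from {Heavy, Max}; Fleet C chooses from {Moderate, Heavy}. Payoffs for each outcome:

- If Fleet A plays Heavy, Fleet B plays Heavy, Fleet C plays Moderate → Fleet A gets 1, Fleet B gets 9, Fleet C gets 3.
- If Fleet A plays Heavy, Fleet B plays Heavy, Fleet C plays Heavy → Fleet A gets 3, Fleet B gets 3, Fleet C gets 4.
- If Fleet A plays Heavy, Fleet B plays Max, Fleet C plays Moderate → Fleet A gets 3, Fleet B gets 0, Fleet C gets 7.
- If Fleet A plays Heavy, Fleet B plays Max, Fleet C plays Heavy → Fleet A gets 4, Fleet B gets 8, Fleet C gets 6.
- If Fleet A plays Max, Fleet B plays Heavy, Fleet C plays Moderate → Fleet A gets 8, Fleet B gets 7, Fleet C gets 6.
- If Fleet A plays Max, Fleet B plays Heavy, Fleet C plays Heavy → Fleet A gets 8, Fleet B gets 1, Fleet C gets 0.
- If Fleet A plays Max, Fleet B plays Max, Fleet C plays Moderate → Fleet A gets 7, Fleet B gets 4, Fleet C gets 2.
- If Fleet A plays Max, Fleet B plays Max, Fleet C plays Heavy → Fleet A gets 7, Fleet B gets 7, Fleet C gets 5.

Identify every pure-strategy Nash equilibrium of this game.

For each player, find the best response to each opponent profile; mutual best responses are the pure NE.
Fleet A against (Heavy, Moderate): payoffs 1, 8 → best response Max.
Fleet A against (Heavy, Heavy): payoffs 3, 8 → best response Max.
Fleet A against (Max, Moderate): payoffs 3, 7 → best response Max.
Fleet A against (Max, Heavy): payoffs 4, 7 → best response Max.
Fleet B against (Heavy, Moderate): payoffs 9, 0 → best response Heavy.
Fleet B against (Heavy, Heavy): payoffs 3, 8 → best response Max.
Fleet B against (Max, Moderate): payoffs 7, 4 → best response Heavy.
Fleet B against (Max, Heavy): payoffs 1, 7 → best response Max.
Fleet C against (Heavy, Heavy): payoffs 3, 4 → best response Heavy.
Fleet C against (Heavy, Max): payoffs 7, 6 → best response Moderate.
Fleet C against (Max, Heavy): payoffs 6, 0 → best response Moderate.
Fleet C against (Max, Max): payoffs 2, 5 → best response Heavy.
Mutual best responses: (Max, Heavy, Moderate); (Max, Max, Heavy).

The pure Nash equilibria are (Max, Heavy, Moderate); (Max, Max, Heavy).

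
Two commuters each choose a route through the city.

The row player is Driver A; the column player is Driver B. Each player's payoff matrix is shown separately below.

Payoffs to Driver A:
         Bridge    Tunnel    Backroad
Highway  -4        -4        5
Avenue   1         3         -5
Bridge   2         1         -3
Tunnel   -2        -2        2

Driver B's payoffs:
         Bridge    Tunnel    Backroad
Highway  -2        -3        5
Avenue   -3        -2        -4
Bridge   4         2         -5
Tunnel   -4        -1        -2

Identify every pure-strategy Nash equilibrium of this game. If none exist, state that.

Driver A against Bridge: payoffs -4, 1, 2, -2 → best response Bridge.
Driver A against Tunnel: payoffs -4, 3, 1, -2 → best response Avenue.
Driver A against Backroad: payoffs 5, -5, -3, 2 → best response Highway.
Driver B against Highway: payoffs -2, -3, 5 → best response Backroad.
Driver B against Avenue: payoffs -3, -2, -4 → best response Tunnel.
Driver B against Bridge: payoffs 4, 2, -5 → best response Bridge.
Driver B against Tunnel: payoffs -4, -1, -2 → best response Tunnel.
Mutual best responses: (Highway, Backroad); (Avenue, Tunnel); (Bridge, Bridge).

Pure-strategy Nash equilibria: (Highway, Backroad), (Avenue, Tunnel), (Bridge, Bridge)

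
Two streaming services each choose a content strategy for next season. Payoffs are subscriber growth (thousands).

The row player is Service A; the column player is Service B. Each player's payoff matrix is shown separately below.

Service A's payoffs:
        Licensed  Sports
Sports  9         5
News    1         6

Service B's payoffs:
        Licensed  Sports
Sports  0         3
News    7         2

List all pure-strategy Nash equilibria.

This game has no pure Nash equilibrium.

Service A against Licensed: payoffs 9, 1 → best response Sports.
Service A against Sports: payoffs 5, 6 → best response News.
Service B against Sports: payoffs 0, 3 → best response Sports.
Service B against News: payoffs 7, 2 → best response Licensed.
No profile is a mutual best response for all players.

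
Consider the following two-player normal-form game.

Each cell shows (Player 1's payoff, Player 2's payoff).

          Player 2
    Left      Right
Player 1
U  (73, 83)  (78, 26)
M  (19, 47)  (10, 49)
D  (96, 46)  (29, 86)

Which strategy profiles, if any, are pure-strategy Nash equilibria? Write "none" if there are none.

For each player, find the best response to each opponent profile; mutual best responses are the pure NE.
Player 1 against Left: payoffs 73, 19, 96 → best response D.
Player 1 against Right: payoffs 78, 10, 29 → best response U.
Player 2 against U: payoffs 83, 26 → best response Left.
Player 2 against M: payoffs 47, 49 → best response Right.
Player 2 against D: payoffs 46, 86 → best response Right.
No profile is a mutual best response for all players.

This game has no pure Nash equilibrium.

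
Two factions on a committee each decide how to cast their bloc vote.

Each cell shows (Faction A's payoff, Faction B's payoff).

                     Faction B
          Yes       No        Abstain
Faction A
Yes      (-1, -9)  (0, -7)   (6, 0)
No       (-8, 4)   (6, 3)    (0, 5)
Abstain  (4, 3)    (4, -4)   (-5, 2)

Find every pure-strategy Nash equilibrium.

The pure Nash equilibria are (Yes, Abstain) and (Abstain, Yes).

Faction A against Yes: payoffs -1, -8, 4 → best response Abstain.
Faction A against No: payoffs 0, 6, 4 → best response No.
Faction A against Abstain: payoffs 6, 0, -5 → best response Yes.
Faction B against Yes: payoffs -9, -7, 0 → best response Abstain.
Faction B against No: payoffs 4, 3, 5 → best response Abstain.
Faction B against Abstain: payoffs 3, -4, 2 → best response Yes.
Mutual best responses: (Yes, Abstain); (Abstain, Yes).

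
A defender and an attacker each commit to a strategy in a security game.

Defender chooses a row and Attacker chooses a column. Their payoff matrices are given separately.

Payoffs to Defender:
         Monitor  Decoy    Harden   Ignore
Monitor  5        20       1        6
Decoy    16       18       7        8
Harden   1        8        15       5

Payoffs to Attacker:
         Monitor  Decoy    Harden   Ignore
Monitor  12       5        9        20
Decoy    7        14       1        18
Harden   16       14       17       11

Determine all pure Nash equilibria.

Defender against Monitor: payoffs 5, 16, 1 → best response Decoy.
Defender against Decoy: payoffs 20, 18, 8 → best response Monitor.
Defender against Harden: payoffs 1, 7, 15 → best response Harden.
Defender against Ignore: payoffs 6, 8, 5 → best response Decoy.
Attacker against Monitor: payoffs 12, 5, 9, 20 → best response Ignore.
Attacker against Decoy: payoffs 7, 14, 1, 18 → best response Ignore.
Attacker against Harden: payoffs 16, 14, 17, 11 → best response Harden.
Mutual best responses: (Decoy, Ignore); (Harden, Harden).

The pure Nash equilibria are (Decoy, Ignore), (Harden, Harden).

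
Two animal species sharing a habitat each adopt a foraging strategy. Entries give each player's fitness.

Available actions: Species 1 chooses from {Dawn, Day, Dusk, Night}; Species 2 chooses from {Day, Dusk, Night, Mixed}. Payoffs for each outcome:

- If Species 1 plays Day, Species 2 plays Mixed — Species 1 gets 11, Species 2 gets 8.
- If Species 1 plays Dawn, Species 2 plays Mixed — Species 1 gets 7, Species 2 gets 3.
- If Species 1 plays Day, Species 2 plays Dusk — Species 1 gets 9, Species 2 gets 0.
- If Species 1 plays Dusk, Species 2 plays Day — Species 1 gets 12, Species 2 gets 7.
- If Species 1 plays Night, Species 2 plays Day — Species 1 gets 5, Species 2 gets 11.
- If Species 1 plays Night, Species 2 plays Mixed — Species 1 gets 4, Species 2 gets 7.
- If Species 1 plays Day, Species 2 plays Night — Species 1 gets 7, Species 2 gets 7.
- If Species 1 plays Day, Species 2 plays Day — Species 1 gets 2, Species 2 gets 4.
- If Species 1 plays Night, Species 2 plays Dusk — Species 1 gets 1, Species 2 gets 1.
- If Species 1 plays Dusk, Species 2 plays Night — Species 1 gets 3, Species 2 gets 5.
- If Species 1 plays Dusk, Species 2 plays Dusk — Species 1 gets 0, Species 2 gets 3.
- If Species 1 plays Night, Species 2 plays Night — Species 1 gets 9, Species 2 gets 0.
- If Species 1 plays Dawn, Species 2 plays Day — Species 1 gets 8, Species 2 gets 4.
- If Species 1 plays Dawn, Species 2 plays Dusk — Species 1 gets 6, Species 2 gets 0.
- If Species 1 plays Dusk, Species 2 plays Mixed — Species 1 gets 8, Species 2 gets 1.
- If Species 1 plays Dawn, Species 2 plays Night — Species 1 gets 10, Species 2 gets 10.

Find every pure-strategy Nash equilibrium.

Species 1 against Day: payoffs 8, 2, 12, 5 → best response Dusk.
Species 1 against Dusk: payoffs 6, 9, 0, 1 → best response Day.
Species 1 against Night: payoffs 10, 7, 3, 9 → best response Dawn.
Species 1 against Mixed: payoffs 7, 11, 8, 4 → best response Day.
Species 2 against Dawn: payoffs 4, 0, 10, 3 → best response Night.
Species 2 against Day: payoffs 4, 0, 7, 8 → best response Mixed.
Species 2 against Dusk: payoffs 7, 3, 5, 1 → best response Day.
Species 2 against Night: payoffs 11, 1, 0, 7 → best response Day.
Mutual best responses: (Dawn, Night); (Day, Mixed); (Dusk, Day).

The pure Nash equilibria are (Dawn, Night) and (Day, Mixed) and (Dusk, Day).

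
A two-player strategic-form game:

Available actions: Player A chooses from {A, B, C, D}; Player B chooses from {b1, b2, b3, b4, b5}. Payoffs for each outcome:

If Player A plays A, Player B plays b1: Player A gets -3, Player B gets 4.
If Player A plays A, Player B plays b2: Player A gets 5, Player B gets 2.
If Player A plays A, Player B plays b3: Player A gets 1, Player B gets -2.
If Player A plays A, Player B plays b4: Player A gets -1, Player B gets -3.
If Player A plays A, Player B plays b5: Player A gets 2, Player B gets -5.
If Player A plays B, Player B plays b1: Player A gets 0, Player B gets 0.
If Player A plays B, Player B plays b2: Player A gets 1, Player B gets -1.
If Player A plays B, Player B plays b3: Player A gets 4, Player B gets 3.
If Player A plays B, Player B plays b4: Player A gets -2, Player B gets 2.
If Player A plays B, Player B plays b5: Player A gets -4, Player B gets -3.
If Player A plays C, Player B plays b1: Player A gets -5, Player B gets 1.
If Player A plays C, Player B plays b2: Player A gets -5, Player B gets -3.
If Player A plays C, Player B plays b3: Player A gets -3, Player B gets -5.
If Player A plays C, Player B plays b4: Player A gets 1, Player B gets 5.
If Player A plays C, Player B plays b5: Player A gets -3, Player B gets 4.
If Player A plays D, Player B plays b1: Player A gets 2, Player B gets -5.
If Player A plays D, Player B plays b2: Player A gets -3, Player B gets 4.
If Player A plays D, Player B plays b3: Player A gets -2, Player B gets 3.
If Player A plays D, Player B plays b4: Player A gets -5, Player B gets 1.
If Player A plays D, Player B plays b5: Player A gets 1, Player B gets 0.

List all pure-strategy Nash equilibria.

(B, b3) and (C, b4)

Check each profile: it is a Nash equilibrium iff no player can strictly gain by switching unilaterally.
(A, b1): Player A can switch to B (-3 → 0). Not NE.
(A, b2): Player B can switch to b1 (2 → 4). Not NE.
(A, b3): Player A can switch to B (1 → 4). Not NE.
(A, b4): Player A can switch to C (-1 → 1). Not NE.
(A, b5): Player B can switch to b1 (-5 → 4). Not NE.
(B, b1): Player A can switch to D (0 → 2). Not NE.
(B, b2): Player A can switch to A (1 → 5). Not NE.
(B, b3): Player A gets 4, best alternative 1; Player B gets 3, best alternative 2. No profitable deviation — NE.
(B, b4): Player A can switch to A (-2 → -1). Not NE.
(B, b5): Player A can switch to A (-4 → 2). Not NE.
(C, b1): Player A can switch to A (-5 → -3). Not NE.
(C, b2): Player A can switch to A (-5 → 5). Not NE.
(C, b3): Player A can switch to A (-3 → 1). Not NE.
(C, b4): Player A gets 1, best alternative -1; Player B gets 5, best alternative 4. No profitable deviation — NE.
(The remaining 6 profiles each have a profitable deviation by the same check.)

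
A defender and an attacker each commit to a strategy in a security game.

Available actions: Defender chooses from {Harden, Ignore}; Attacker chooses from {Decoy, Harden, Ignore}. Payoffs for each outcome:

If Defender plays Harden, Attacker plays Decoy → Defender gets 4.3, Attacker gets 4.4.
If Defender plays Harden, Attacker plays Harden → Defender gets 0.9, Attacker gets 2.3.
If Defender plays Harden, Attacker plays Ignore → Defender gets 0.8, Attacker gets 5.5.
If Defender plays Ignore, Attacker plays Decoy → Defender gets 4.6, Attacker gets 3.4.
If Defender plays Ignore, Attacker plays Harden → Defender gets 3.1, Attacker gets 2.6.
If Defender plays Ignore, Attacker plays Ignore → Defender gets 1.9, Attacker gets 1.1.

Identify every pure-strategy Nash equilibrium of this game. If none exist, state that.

The unique pure-strategy Nash equilibrium is (Ignore, Decoy).

Defender against Decoy: payoffs 4.3, 4.6 → best response Ignore.
Defender against Harden: payoffs 0.9, 3.1 → best response Ignore.
Defender against Ignore: payoffs 0.8, 1.9 → best response Ignore.
Attacker against Harden: payoffs 4.4, 2.3, 5.5 → best response Ignore.
Attacker against Ignore: payoffs 3.4, 2.6, 1.1 → best response Decoy.
Mutual best responses: (Ignore, Decoy).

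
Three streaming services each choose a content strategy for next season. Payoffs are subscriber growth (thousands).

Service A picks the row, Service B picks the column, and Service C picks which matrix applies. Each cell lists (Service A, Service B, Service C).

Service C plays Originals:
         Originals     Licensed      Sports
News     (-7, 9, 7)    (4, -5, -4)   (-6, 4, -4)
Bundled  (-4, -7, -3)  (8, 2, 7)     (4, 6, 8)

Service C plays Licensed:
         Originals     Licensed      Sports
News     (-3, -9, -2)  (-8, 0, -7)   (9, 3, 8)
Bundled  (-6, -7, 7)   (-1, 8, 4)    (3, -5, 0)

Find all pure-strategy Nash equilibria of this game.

(News, Sports, Licensed); (Bundled, Sports, Originals)

Mark each player's best response to every combination of opponents' strategies; a profile where every player is best-responding is a pure Nash equilibrium.
Service A against (Originals, Originals): payoffs -7, -4 → best response Bundled.
Service A against (Originals, Licensed): payoffs -3, -6 → best response News.
Service A against (Licensed, Originals): payoffs 4, 8 → best response Bundled.
Service A against (Licensed, Licensed): payoffs -8, -1 → best response Bundled.
Service A against (Sports, Originals): payoffs -6, 4 → best response Bundled.
Service A against (Sports, Licensed): payoffs 9, 3 → best response News.
Service B against (News, Originals): payoffs 9, -5, 4 → best response Originals.
Service B against (News, Licensed): payoffs -9, 0, 3 → best response Sports.
Service B against (Bundled, Originals): payoffs -7, 2, 6 → best response Sports.
Service B against (Bundled, Licensed): payoffs -7, 8, -5 → best response Licensed.
Service C against (News, Originals): payoffs 7, -2 → best response Originals.
Service C against (News, Licensed): payoffs -4, -7 → best response Originals.
Service C against (News, Sports): payoffs -4, 8 → best response Licensed.
Service C against (Bundled, Originals): payoffs -3, 7 → best response Licensed.
Service C against (Bundled, Licensed): payoffs 7, 4 → best response Originals.
Service C against (Bundled, Sports): payoffs 8, 0 → best response Originals.
Mutual best responses: (News, Sports, Licensed); (Bundled, Sports, Originals).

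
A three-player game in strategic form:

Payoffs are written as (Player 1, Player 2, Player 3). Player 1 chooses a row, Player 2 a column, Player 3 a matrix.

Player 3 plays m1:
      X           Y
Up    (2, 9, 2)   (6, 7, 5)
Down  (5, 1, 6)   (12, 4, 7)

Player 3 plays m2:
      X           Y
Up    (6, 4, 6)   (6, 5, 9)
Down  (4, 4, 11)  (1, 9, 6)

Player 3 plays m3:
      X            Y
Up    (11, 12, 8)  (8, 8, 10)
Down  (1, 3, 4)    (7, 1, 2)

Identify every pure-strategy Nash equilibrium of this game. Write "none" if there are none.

(Up, X, m3), (Down, Y, m1)

Player 1 against (X, m1): payoffs 2, 5 → best response Down.
Player 1 against (X, m2): payoffs 6, 4 → best response Up.
Player 1 against (X, m3): payoffs 11, 1 → best response Up.
Player 1 against (Y, m1): payoffs 6, 12 → best response Down.
Player 1 against (Y, m2): payoffs 6, 1 → best response Up.
Player 1 against (Y, m3): payoffs 8, 7 → best response Up.
Player 2 against (Up, m1): payoffs 9, 7 → best response X.
Player 2 against (Up, m2): payoffs 4, 5 → best response Y.
Player 2 against (Up, m3): payoffs 12, 8 → best response X.
Player 2 against (Down, m1): payoffs 1, 4 → best response Y.
Player 2 against (Down, m2): payoffs 4, 9 → best response Y.
Player 2 against (Down, m3): payoffs 3, 1 → best response X.
Player 3 against (Up, X): payoffs 2, 6, 8 → best response m3.
Player 3 against (Up, Y): payoffs 5, 9, 10 → best response m3.
Player 3 against (Down, X): payoffs 6, 11, 4 → best response m2.
Player 3 against (Down, Y): payoffs 7, 6, 2 → best response m1.
Mutual best responses: (Up, X, m3); (Down, Y, m1).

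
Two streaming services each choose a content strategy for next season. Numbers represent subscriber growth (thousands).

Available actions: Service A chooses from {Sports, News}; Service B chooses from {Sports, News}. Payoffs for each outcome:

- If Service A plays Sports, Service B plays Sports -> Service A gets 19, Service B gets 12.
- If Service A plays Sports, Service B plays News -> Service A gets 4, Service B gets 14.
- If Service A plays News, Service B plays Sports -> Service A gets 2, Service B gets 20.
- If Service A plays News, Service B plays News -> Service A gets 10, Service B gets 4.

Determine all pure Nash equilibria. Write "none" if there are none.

Service A against Sports: payoffs 19, 2 → best response Sports.
Service A against News: payoffs 4, 10 → best response News.
Service B against Sports: payoffs 12, 14 → best response News.
Service B against News: payoffs 20, 4 → best response Sports.
No profile is a mutual best response for all players.

none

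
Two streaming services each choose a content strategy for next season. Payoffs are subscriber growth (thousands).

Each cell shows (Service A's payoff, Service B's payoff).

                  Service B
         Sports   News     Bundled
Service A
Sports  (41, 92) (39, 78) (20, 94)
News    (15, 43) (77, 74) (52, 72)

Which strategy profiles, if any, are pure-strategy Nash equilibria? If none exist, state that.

(News, News)

Mark each player's best response to every combination of opponents' strategies; a profile where every player is best-responding is a pure Nash equilibrium.
Service A against Sports: payoffs 41, 15 → best response Sports.
Service A against News: payoffs 39, 77 → best response News.
Service A against Bundled: payoffs 20, 52 → best response News.
Service B against Sports: payoffs 92, 78, 94 → best response Bundled.
Service B against News: payoffs 43, 74, 72 → best response News.
Mutual best responses: (News, News).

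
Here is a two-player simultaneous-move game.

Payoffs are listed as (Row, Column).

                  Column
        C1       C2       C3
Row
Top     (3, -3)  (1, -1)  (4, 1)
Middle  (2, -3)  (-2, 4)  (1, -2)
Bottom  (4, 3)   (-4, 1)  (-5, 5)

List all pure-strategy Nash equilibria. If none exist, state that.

(Top, C3)

(Top, C1): Row can switch to Bottom (3 → 4). Not NE.
(Top, C2): Column can switch to C3 (-1 → 1). Not NE.
(Top, C3): Row gets 4, best alternative 1; Column gets 1, best alternative -1. No profitable deviation — NE.
(Middle, C1): Row can switch to Top (2 → 3). Not NE.
(Middle, C2): Row can switch to Top (-2 → 1). Not NE.
(Middle, C3): Row can switch to Top (1 → 4). Not NE.
(Bottom, C1): Column can switch to C3 (3 → 5). Not NE.
(Bottom, C2): Row can switch to Top (-4 → 1). Not NE.
(Bottom, C3): Row can switch to Top (-5 → 4). Not NE.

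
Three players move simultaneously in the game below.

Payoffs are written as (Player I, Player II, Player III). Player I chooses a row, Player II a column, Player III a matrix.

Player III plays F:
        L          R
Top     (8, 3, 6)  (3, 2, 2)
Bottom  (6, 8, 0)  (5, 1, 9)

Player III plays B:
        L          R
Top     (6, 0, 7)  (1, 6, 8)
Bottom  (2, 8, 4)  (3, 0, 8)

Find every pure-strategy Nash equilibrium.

(Top, L, F): Player III can switch to B (6 → 7). Not NE.
(Top, L, B): Player II can switch to R (0 → 6). Not NE.
(Top, R, F): Player I can switch to Bottom (3 → 5). Not NE.
(Top, R, B): Player I can switch to Bottom (1 → 3). Not NE.
(Bottom, L, F): Player I can switch to Top (6 → 8). Not NE.
(Bottom, L, B): Player I can switch to Top (2 → 6). Not NE.
(Bottom, R, F): Player II can switch to L (1 → 8). Not NE.
(Bottom, R, B): Player II can switch to L (0 → 8). Not NE.

none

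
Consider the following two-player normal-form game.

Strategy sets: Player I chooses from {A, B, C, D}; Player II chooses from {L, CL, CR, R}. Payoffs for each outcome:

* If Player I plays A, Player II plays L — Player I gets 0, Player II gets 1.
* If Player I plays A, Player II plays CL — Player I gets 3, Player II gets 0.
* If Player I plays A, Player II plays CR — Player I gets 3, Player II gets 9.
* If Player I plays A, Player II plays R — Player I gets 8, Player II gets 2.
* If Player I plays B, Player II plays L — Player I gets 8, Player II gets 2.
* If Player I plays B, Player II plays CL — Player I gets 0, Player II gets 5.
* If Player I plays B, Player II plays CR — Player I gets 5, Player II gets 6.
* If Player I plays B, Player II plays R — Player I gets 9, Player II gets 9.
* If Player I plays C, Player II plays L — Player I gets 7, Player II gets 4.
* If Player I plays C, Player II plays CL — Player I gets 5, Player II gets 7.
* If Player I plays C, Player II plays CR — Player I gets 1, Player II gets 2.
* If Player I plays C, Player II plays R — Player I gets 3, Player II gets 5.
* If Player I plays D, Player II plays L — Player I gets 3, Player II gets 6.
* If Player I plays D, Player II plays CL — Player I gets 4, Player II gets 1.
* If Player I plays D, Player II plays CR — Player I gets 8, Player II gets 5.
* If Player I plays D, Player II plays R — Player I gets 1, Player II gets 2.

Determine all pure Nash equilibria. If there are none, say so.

(B, R) and (C, CL)

Player I against L: payoffs 0, 8, 7, 3 → best response B.
Player I against CL: payoffs 3, 0, 5, 4 → best response C.
Player I against CR: payoffs 3, 5, 1, 8 → best response D.
Player I against R: payoffs 8, 9, 3, 1 → best response B.
Player II against A: payoffs 1, 0, 9, 2 → best response CR.
Player II against B: payoffs 2, 5, 6, 9 → best response R.
Player II against C: payoffs 4, 7, 2, 5 → best response CL.
Player II against D: payoffs 6, 1, 5, 2 → best response L.
Mutual best responses: (B, R); (C, CL).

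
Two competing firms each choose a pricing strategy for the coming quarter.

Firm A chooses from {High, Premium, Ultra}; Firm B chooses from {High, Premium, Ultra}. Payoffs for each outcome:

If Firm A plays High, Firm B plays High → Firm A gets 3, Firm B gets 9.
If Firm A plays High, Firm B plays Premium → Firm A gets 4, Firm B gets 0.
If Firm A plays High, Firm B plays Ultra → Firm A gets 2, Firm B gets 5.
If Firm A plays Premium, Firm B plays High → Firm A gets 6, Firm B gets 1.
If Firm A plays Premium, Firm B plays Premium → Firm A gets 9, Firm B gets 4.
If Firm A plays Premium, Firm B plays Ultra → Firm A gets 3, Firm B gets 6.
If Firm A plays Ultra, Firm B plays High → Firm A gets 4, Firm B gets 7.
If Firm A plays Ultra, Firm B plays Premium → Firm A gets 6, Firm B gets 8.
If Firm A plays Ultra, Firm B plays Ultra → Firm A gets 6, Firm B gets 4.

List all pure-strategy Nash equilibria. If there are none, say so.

Check each profile: it is a Nash equilibrium iff no player can strictly gain by switching unilaterally.
(High, High): Firm A can switch to Premium (3 → 6). Not NE.
(High, Premium): Firm A can switch to Premium (4 → 9). Not NE.
(High, Ultra): Firm A can switch to Premium (2 → 3). Not NE.
(Premium, High): Firm B can switch to Premium (1 → 4). Not NE.
(Premium, Premium): Firm B can switch to Ultra (4 → 6). Not NE.
(Premium, Ultra): Firm A can switch to Ultra (3 → 6). Not NE.
(Ultra, High): Firm A can switch to Premium (4 → 6). Not NE.
(Ultra, Premium): Firm A can switch to Premium (6 → 9). Not NE.
(Ultra, Ultra): Firm B can switch to High (4 → 7). Not NE.

This game has no pure Nash equilibrium.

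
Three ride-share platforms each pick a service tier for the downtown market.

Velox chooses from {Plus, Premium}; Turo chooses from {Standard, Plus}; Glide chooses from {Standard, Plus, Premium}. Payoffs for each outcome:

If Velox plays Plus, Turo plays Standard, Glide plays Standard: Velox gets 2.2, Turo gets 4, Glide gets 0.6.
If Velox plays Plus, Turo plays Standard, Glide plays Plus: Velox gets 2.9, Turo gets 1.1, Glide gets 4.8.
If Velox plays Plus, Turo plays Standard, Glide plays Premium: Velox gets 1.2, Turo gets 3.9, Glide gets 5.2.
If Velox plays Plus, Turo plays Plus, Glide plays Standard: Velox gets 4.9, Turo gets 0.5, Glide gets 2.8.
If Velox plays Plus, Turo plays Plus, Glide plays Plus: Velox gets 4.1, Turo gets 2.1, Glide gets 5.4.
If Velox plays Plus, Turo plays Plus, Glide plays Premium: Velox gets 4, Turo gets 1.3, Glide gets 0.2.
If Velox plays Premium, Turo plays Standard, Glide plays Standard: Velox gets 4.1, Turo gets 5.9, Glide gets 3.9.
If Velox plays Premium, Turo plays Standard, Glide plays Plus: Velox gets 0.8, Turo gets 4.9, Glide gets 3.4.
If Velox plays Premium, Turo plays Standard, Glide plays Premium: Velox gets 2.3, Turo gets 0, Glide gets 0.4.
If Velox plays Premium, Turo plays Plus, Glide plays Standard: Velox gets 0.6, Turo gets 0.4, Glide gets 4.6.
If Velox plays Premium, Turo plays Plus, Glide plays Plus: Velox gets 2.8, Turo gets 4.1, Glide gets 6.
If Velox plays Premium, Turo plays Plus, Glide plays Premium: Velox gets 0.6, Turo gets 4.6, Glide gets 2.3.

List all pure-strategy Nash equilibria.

Velox against (Standard, Standard): payoffs 2.2, 4.1 → best response Premium.
Velox against (Standard, Plus): payoffs 2.9, 0.8 → best response Plus.
Velox against (Standard, Premium): payoffs 1.2, 2.3 → best response Premium.
Velox against (Plus, Standard): payoffs 4.9, 0.6 → best response Plus.
Velox against (Plus, Plus): payoffs 4.1, 2.8 → best response Plus.
Velox against (Plus, Premium): payoffs 4, 0.6 → best response Plus.
Turo against (Plus, Standard): payoffs 4, 0.5 → best response Standard.
Turo against (Plus, Plus): payoffs 1.1, 2.1 → best response Plus.
Turo against (Plus, Premium): payoffs 3.9, 1.3 → best response Standard.
Turo against (Premium, Standard): payoffs 5.9, 0.4 → best response Standard.
Turo against (Premium, Plus): payoffs 4.9, 4.1 → best response Standard.
Turo against (Premium, Premium): payoffs 0, 4.6 → best response Plus.
Glide against (Plus, Standard): payoffs 0.6, 4.8, 5.2 → best response Premium.
Glide against (Plus, Plus): payoffs 2.8, 5.4, 0.2 → best response Plus.
Glide against (Premium, Standard): payoffs 3.9, 3.4, 0.4 → best response Standard.
Glide against (Premium, Plus): payoffs 4.6, 6, 2.3 → best response Plus.
Mutual best responses: (Plus, Plus, Plus); (Premium, Standard, Standard).

(Plus, Plus, Plus), (Premium, Standard, Standard)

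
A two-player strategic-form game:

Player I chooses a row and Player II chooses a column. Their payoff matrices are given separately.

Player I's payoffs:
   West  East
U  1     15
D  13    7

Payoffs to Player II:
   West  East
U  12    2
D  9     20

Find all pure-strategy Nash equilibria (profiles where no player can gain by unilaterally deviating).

There is no pure-strategy Nash equilibrium.

Player I against West: payoffs 1, 13 → best response D.
Player I against East: payoffs 15, 7 → best response U.
Player II against U: payoffs 12, 2 → best response West.
Player II against D: payoffs 9, 20 → best response East.
No profile is a mutual best response for all players.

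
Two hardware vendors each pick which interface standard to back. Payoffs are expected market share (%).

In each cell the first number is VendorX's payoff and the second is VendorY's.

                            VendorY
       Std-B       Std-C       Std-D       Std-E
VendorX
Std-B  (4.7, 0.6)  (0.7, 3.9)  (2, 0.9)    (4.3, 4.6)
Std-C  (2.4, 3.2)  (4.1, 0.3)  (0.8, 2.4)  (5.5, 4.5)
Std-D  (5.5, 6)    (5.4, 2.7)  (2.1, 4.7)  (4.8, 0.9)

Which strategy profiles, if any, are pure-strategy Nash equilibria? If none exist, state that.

(Std-B, Std-B): VendorX can switch to Std-D (4.7 → 5.5). Not NE.
(Std-B, Std-C): VendorX can switch to Std-C (0.7 → 4.1). Not NE.
(Std-B, Std-D): VendorX can switch to Std-D (2 → 2.1). Not NE.
(Std-B, Std-E): VendorX can switch to Std-C (4.3 → 5.5). Not NE.
(Std-C, Std-B): VendorX can switch to Std-B (2.4 → 4.7). Not NE.
(Std-C, Std-C): VendorX can switch to Std-D (4.1 → 5.4). Not NE.
(Std-C, Std-E): VendorX gets 5.5, best alternative 4.8; VendorY gets 4.5, best alternative 3.2. No profitable deviation — NE.
(Std-D, Std-B): VendorX gets 5.5, best alternative 4.7; VendorY gets 6, best alternative 4.7. No profitable deviation — NE.
(The remaining 4 profiles each have a profitable deviation by the same check.)

Pure-strategy Nash equilibria: (Std-C, Std-E); (Std-D, Std-B)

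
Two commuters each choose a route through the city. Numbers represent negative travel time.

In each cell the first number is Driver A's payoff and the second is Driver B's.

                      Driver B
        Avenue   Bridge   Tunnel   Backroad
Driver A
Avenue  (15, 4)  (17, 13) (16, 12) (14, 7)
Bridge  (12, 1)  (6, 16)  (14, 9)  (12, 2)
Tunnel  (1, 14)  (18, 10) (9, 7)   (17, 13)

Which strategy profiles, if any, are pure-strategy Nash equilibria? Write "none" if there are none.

Driver A against Avenue: payoffs 15, 12, 1 → best response Avenue.
Driver A against Bridge: payoffs 17, 6, 18 → best response Tunnel.
Driver A against Tunnel: payoffs 16, 14, 9 → best response Avenue.
Driver A against Backroad: payoffs 14, 12, 17 → best response Tunnel.
Driver B against Avenue: payoffs 4, 13, 12, 7 → best response Bridge.
Driver B against Bridge: payoffs 1, 16, 9, 2 → best response Bridge.
Driver B against Tunnel: payoffs 14, 10, 7, 13 → best response Avenue.
No profile is a mutual best response for all players.

This game has no pure Nash equilibrium.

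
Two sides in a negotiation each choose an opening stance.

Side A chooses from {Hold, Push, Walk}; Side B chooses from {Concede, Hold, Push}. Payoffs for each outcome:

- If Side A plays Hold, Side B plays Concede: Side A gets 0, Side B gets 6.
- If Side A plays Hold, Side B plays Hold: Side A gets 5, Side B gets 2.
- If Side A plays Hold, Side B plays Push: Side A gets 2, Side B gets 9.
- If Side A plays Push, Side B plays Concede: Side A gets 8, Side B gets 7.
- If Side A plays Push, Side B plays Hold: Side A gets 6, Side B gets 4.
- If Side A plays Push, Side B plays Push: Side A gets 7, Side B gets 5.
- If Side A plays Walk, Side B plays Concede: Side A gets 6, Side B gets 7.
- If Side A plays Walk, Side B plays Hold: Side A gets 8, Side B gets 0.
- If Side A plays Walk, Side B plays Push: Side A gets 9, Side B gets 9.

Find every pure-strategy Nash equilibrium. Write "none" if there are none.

Side A against Concede: payoffs 0, 8, 6 → best response Push.
Side A against Hold: payoffs 5, 6, 8 → best response Walk.
Side A against Push: payoffs 2, 7, 9 → best response Walk.
Side B against Hold: payoffs 6, 2, 9 → best response Push.
Side B against Push: payoffs 7, 4, 5 → best response Concede.
Side B against Walk: payoffs 7, 0, 9 → best response Push.
Mutual best responses: (Push, Concede); (Walk, Push).

The pure Nash equilibria are (Push, Concede), (Walk, Push).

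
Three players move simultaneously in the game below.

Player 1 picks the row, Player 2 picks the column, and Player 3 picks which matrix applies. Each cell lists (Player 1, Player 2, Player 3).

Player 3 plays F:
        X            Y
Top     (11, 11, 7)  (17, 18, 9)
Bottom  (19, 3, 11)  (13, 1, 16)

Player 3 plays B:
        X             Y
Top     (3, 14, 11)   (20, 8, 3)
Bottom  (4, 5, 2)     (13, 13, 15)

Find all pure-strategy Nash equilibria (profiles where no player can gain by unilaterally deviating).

Player 1 against (X, F): payoffs 11, 19 → best response Bottom.
Player 1 against (X, B): payoffs 3, 4 → best response Bottom.
Player 1 against (Y, F): payoffs 17, 13 → best response Top.
Player 1 against (Y, B): payoffs 20, 13 → best response Top.
Player 2 against (Top, F): payoffs 11, 18 → best response Y.
Player 2 against (Top, B): payoffs 14, 8 → best response X.
Player 2 against (Bottom, F): payoffs 3, 1 → best response X.
Player 2 against (Bottom, B): payoffs 5, 13 → best response Y.
Player 3 against (Top, X): payoffs 7, 11 → best response B.
Player 3 against (Top, Y): payoffs 9, 3 → best response F.
Player 3 against (Bottom, X): payoffs 11, 2 → best response F.
Player 3 against (Bottom, Y): payoffs 16, 15 → best response F.
Mutual best responses: (Top, Y, F); (Bottom, X, F).

The pure Nash equilibria are (Top, Y, F) and (Bottom, X, F).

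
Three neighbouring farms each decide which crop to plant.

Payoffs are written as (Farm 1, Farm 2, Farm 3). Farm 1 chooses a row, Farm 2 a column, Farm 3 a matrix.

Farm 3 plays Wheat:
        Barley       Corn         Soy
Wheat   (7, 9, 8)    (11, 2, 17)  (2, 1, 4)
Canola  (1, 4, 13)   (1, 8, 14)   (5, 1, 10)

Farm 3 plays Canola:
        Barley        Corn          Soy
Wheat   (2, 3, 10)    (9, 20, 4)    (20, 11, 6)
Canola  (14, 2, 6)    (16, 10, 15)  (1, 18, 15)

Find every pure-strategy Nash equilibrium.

There is no pure-strategy Nash equilibrium.

(Wheat, Barley, Wheat): Farm 3 can switch to Canola (8 → 10). Not NE.
(Wheat, Barley, Canola): Farm 1 can switch to Canola (2 → 14). Not NE.
(Wheat, Corn, Wheat): Farm 2 can switch to Barley (2 → 9). Not NE.
(Wheat, Corn, Canola): Farm 1 can switch to Canola (9 → 16). Not NE.
(Wheat, Soy, Wheat): Farm 1 can switch to Canola (2 → 5). Not NE.
(Wheat, Soy, Canola): Farm 2 can switch to Corn (11 → 20). Not NE.
(Canola, Barley, Wheat): Farm 1 can switch to Wheat (1 → 7). Not NE.
(Canola, Barley, Canola): Farm 2 can switch to Corn (2 → 10). Not NE.
(The remaining 4 profiles each have a profitable deviation by the same check.)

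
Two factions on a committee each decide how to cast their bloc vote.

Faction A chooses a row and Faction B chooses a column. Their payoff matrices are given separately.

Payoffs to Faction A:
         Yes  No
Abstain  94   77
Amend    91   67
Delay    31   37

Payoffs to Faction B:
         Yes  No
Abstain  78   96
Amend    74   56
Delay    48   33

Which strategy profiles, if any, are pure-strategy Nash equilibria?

(Abstain, No)

Faction A against Yes: payoffs 94, 91, 31 → best response Abstain.
Faction A against No: payoffs 77, 67, 37 → best response Abstain.
Faction B against Abstain: payoffs 78, 96 → best response No.
Faction B against Amend: payoffs 74, 56 → best response Yes.
Faction B against Delay: payoffs 48, 33 → best response Yes.
Mutual best responses: (Abstain, No).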